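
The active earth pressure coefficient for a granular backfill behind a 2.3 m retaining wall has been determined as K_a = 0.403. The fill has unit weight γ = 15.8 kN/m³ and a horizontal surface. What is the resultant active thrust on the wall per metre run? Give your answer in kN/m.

16.8 kN/m

P = ½ K_a γ H² = 0.5 × 0.403 × 15.8 × 2.3² = 16.84 kN/m.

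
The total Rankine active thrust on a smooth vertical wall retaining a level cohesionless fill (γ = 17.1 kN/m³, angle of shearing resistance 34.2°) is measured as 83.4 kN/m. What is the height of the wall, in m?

5.90 m

K_a = 0.2803. P_a = ½ K_a γ H² ⇒ H = √(2P_a/(K_a γ)).
H = √(2×83.4/(0.2803×17.1)) = 5.899 m.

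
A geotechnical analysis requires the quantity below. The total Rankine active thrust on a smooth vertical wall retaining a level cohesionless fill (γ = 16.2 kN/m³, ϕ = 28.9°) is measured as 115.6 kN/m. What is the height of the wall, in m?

6.40 m

K_a = 0.3484. P_a = ½ K_a γ H² ⇒ H = √(2P_a/(K_a γ)).
H = √(2×115.6/(0.3484×16.2)) = 6.401 m.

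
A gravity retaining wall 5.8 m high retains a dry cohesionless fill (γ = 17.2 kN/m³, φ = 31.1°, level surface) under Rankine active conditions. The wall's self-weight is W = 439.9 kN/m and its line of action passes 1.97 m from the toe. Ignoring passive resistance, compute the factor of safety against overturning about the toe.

4.86

K_a = tan²(45° − 31.1°/2) = 0.3188.
P_a = ½K_aγH² = 0.5×0.3188×17.2×5.8² = 92.23 kN/m, acting at H/3 = 1.933 m above the base.
Overturning moment M_o = P_a × H/3 = 92.23 × 1.933 = 178.3.
Resisting moment M_r = W × 1.97 = 439.9 × 1.97 = 866.6.
FS_overturning = M_r/M_o = 866.6/178.3 = 4.860.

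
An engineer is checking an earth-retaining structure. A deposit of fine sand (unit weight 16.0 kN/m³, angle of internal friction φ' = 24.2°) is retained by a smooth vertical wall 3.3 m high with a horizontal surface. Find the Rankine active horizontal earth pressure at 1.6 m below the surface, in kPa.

10.7 kPa

K_a = (1 − sin φ)/(1 + sin φ) = 0.4185.
σ_h = K_a γ z = 0.4185 × 16.0 × 1.6 = 10.71 kPa.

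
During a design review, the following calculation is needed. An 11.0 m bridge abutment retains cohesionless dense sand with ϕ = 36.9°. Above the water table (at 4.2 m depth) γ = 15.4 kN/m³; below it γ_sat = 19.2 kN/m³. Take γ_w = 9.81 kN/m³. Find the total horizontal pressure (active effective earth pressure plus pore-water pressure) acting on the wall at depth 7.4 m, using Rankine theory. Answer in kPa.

55.0 kPa

K_a = (1 − sin φ)/(1 + sin φ) = 0.2497.
γ' = 19.2 − 9.81 = 9.390 kN/m³.
Effective vertical stress at 7.4 m: σ'_v = 15.4×4.2 + 9.390×3.20 = 94.73 kPa.
σ'_h = K_a σ'_v = 0.2497 × 94.73 = 23.65 kPa; u = γ_w × 3.20 = 31.39 kPa.
Total σ_h = 23.65 + 31.39 = 55.04 kPa.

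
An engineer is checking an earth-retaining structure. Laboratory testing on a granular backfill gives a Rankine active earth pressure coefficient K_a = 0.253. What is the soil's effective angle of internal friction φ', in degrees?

K_a = tan²(45° − φ/2) ⇒ 45° − φ/2 = arctan(√0.253) = 26.70°.
φ = 2(45° − 26.70°) = 36.60°.

36.6°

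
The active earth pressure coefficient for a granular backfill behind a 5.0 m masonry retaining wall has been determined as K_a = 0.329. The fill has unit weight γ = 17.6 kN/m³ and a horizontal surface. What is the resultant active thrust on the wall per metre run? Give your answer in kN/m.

P = ½ K_a γ H² = 0.5 × 0.329 × 17.6 × 5.0² = 72.38 kN/m.

72.4 kN/m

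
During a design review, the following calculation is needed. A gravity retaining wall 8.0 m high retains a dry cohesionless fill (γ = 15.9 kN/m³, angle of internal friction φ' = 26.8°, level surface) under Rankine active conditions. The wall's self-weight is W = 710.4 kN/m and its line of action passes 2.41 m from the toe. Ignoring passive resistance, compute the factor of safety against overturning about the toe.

K_a = tan²(45° − 26.8°/2) = 0.3785.
P_a = ½K_aγH² = 0.5×0.3785×15.9×8.0² = 192.6 kN/m, acting at H/3 = 2.667 m above the base.
Overturning moment M_o = P_a × H/3 = 192.6 × 2.667 = 513.5.
Resisting moment M_r = W × 2.41 = 710.4 × 2.41 = 1712.
FS_overturning = M_r/M_o = 1712/513.5 = 3.334.

3.33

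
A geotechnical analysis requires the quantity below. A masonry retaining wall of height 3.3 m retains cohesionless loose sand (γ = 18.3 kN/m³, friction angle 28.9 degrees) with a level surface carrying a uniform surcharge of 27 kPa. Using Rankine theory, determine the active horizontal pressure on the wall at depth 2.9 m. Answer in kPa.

27.9 kPa

K_a = (1 − sin φ)/(1 + sin φ) = 0.3484.
σ_v = γz + q = 18.3 × 2.9 + 27 = 80.07 kPa.
σ_h = K_a σ_v = 0.3484 × 80.07 = 27.89 kPa.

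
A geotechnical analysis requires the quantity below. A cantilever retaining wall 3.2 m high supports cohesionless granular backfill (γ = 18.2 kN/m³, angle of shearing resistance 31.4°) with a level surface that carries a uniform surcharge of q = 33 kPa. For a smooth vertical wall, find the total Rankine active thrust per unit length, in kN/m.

K_a = tan²(45° − φ/2) = 0.3149.
Soil triangle: ½ K_a γ H² = 0.5×0.3149×18.2×3.2² = 29.35 kN/m.
Surcharge rectangle: K_a q H = 0.3149×33×3.2 = 33.26 kN/m.
Total = 29.35 + 33.26 = 62.60 kN/m.

62.6 kN/m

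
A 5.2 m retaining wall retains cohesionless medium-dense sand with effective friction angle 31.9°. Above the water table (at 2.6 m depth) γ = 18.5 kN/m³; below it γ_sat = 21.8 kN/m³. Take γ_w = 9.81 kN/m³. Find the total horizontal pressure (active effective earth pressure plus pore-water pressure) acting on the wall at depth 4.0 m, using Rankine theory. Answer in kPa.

K_a = (1 − sin φ)/(1 + sin φ) = 0.3085.
γ' = 21.8 − 9.81 = 11.99 kN/m³.
Effective vertical stress at 4.0 m: σ'_v = 18.5×2.6 + 11.99×1.40 = 64.89 kPa.
σ'_h = K_a σ'_v = 0.3085 × 64.89 = 20.02 kPa; u = γ_w × 1.40 = 13.73 kPa.
Total σ_h = 20.02 + 13.73 = 33.75 kPa.

33.8 kPa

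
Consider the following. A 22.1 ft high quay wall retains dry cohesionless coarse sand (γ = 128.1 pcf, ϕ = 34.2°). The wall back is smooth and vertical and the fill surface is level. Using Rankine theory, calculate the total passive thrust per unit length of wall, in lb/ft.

112000 lb/ft

K_p = tan²(45° + φ/2) = 3.567.
P_p = ½ K_p γ H² = 0.5 × 3.567 × 128.1 × 22.1² = 111600 lb/ft.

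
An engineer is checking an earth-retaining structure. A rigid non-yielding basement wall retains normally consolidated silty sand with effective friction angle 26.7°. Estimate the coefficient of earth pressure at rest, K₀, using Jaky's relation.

0.551

K₀ = 1 − sin φ' = 1 − sin 26.7° = 0.5507.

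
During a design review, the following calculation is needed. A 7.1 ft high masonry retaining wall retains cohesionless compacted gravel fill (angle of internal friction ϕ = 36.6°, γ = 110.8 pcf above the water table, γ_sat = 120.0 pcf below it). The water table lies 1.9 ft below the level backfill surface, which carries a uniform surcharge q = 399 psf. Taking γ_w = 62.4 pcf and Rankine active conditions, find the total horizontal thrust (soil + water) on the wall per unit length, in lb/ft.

K_a = tan²(45° − φ/2) = 0.2530.
γ' = 120.0 − 62.4 = 57.60 pcf. h₂ = H − d_w = 5.2 ft.
σ'_h: at surface K_a·q = 100.9; at WT K_a(q+γd_w) = 154.2; at base K_a(q+γd_w+γ'h₂) = 229.9 psf.
P₁ = ½(100.9+154.2)×1.9 = 242.4; P₂ = ½(154.2+229.9)×5.2 = 998.7; P_w = ½γ_w h₂² = 843.6.
Total = 242.4+998.7+843.6 = 2085 lb/ft.

2080 lb/ft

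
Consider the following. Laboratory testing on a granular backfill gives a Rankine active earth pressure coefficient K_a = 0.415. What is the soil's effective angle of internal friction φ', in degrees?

24.4°

K_a = tan²(45° − φ/2) ⇒ 45° − φ/2 = arctan(√0.415) = 32.79°.
φ = 2(45° − 32.79°) = 24.42°.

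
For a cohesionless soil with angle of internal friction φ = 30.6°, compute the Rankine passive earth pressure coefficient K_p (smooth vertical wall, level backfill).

3.07

K_p = (1 + sin φ)/(1 − sin φ) = tan²(45° + 30.6°/2) = 3.074.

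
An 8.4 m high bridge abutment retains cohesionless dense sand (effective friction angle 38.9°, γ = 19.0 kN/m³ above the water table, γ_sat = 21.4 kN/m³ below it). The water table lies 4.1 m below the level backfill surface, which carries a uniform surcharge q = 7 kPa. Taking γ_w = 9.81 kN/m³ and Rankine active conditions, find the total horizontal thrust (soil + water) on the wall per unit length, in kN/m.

K_a = tan²(45° − φ/2) = 0.2285.
γ' = 21.4 − 9.81 = 11.59 kN/m³. h₂ = H − d_w = 4.3 m.
σ'_h: at surface K_a·q = 1.600; at WT K_a(q+γd_w) = 19.40; at base K_a(q+γd_w+γ'h₂) = 30.79 kPa.
P₁ = ½(1.600+19.40)×4.1 = 43.05; P₂ = ½(19.40+30.79)×4.3 = 107.9; P_w = ½γ_w h₂² = 90.69.
Total = 43.05+107.9+90.69 = 241.7 kN/m.

242 kN/m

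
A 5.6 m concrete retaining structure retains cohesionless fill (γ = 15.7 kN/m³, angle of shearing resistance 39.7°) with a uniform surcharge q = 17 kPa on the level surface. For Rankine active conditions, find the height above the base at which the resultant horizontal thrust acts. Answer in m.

K_a = 0.2204.
Triangular part P₁ = ½K_aγH² = 54.26 at H/3 = 1.867 m; rectangular part P₂ = K_a q H = 20.98 at H/2 = 2.800 m.
ȳ = (P₁·1.867 + P₂·2.800)/(P₁+P₂) = 2.127 m.

2.13 m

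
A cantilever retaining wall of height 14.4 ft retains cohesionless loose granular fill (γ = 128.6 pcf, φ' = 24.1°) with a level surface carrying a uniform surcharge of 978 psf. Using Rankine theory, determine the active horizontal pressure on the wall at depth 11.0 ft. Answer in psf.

1010 psf

K_a = (1 − sin φ)/(1 + sin φ) = 0.4201.
σ_v = γz + q = 128.6 × 11.0 + 978 = 2393 psf.
σ_h = K_a σ_v = 0.4201 × 2393 = 1005 psf.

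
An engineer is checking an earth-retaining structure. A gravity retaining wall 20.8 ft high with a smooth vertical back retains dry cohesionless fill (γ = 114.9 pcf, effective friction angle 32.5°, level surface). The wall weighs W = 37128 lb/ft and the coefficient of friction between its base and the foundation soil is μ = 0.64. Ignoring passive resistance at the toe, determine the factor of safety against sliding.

K_a = tan²(45° − 32.5°/2) = 0.3010.
P_a = ½K_aγH² = 0.5×0.3010×114.9×20.8² = 7481 lb/ft, acting at H/3 = 6.933 ft above the base.
FS_sliding = μW / P_a = 0.64×37128 / 7481 = 3.176.

3.18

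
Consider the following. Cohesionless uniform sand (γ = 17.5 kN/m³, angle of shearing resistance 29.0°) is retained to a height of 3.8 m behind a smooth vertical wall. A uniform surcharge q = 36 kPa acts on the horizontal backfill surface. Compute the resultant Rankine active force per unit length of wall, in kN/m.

K_a = tan²(45° − φ/2) = 0.3470.
Soil triangle: ½ K_a γ H² = 0.5×0.3470×17.5×3.8² = 43.84 kN/m.
Surcharge rectangle: K_a q H = 0.3470×36×3.8 = 47.47 kN/m.
Total = 43.84 + 47.47 = 91.31 kN/m.

91.3 kN/m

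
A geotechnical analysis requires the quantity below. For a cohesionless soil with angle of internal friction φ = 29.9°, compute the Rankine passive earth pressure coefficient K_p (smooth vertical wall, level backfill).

2.99

K_p = (1 + sin φ)/(1 − sin φ) = tan²(45° + 29.9°/2) = 2.988.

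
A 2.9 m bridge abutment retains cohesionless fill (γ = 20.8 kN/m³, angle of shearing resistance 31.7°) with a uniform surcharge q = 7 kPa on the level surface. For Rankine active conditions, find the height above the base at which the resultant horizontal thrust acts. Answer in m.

1.06 m

K_a = 0.3111.
Triangular part P₁ = ½K_aγH² = 27.21 at H/3 = 0.9667 m; rectangular part P₂ = K_a q H = 6.315 at H/2 = 1.450 m.
ȳ = (P₁·0.9667 + P₂·1.450)/(P₁+P₂) = 1.058 m.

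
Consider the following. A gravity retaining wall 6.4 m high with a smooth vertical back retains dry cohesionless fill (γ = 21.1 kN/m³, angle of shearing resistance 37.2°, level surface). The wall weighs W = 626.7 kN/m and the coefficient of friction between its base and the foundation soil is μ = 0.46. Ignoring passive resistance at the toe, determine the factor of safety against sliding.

2.71

K_a = tan²(45° − 37.2°/2) = 0.2464.
P_a = ½K_aγH² = 0.5×0.2464×21.1×6.4² = 106.5 kN/m, acting at H/3 = 2.133 m above the base.
FS_sliding = μW / P_a = 0.46×626.7 / 106.5 = 2.707.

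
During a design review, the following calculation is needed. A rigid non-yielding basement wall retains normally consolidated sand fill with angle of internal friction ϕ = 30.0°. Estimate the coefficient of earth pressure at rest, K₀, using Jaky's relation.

K₀ = 1 − sin φ' = 1 − sin 30.0° = 0.5000.

0.500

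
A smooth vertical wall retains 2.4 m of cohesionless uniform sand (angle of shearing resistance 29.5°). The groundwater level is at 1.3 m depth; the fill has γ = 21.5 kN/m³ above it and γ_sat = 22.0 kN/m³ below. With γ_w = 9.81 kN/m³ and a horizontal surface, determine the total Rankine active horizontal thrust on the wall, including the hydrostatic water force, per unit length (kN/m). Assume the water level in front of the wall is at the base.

25.1 kN/m

K_a = tan²(45° − φ/2) = 0.3401.
γ' = 22.0 − 9.81 = 12.19 kN/m³. Depth below WT = 1.1 m.
σ'_h at WT = K_a γ d_w = 9.506 kPa; at base = 9.506 + K_a γ' × 1.1 = 14.07 kPa.
P₁ (0–1.3 m) = ½×9.506×1.3 = 6.179. P₂ (1.3–2.4 m) = ½(9.506+14.07)×1.1 = 12.96.
P_w = ½ γ_w h₂² = 0.5×9.81×1.1² = 5.935. Total = 6.179+12.96+5.935 = 25.08 kN/m.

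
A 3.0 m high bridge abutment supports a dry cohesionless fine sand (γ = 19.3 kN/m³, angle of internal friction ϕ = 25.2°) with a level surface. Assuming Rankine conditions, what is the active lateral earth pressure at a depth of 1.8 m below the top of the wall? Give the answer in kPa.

K_a = (1 − sin φ)/(1 + sin φ) = 0.4027.
σ_h = K_a γ z = 0.4027 × 19.3 × 1.8 = 13.99 kPa.

14.0 kPa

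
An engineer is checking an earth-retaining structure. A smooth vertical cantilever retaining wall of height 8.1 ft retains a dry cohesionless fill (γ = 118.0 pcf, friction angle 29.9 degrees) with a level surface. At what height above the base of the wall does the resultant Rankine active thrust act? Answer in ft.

2.70 ft

K_a = 0.3347.
The pressure distribution is triangular, so the resultant acts at H/3 above the base = 8.1/3 = 2.700 ft.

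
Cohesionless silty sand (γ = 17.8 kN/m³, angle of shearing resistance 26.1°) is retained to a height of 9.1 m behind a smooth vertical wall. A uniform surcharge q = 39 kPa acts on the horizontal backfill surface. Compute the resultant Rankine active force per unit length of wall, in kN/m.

425 kN/m

K_a = tan²(45° − φ/2) = 0.3889.
Soil triangle: ½ K_a γ H² = 0.5×0.3889×17.8×9.1² = 286.7 kN/m.
Surcharge rectangle: K_a q H = 0.3889×39×9.1 = 138.0 kN/m.
Total = 286.7 + 138.0 = 424.7 kN/m.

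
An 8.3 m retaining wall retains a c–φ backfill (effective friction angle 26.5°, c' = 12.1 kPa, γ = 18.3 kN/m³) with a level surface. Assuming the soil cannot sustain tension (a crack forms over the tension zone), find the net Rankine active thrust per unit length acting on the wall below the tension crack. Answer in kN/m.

K_a = 0.3829; √K_a = 0.6188.
Tension-crack depth z_c = 2c/(γ√K_a) = 2×12.1/(18.3×0.6188) = 2.137 m.
σ_a at base = K_a γ H − 2c√K_a = 0.3829×18.3×8.3 − 2×12.1×0.6188 = 43.19 kPa.
P_a = ½ × 43.19 × (H − z_c) = 0.5×43.19×6.163 = 133.1 kN/m.

133 kN/m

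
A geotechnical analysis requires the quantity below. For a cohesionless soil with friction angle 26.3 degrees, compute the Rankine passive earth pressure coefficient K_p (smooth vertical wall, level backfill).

2.59

K_p = (1 + sin φ)/(1 − sin φ) = tan²(45° + 26.3°/2) = 2.591.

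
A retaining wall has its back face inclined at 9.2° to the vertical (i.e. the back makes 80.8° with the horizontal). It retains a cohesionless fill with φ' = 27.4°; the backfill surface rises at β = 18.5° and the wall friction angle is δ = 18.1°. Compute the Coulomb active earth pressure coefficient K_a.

K_a = sin²(α+φ) / [sin²α · sin(α−δ) · (1 + √{sin(φ+δ)sin(φ−β) / (sin(α−δ)sin(α+β))})²].
With α = 80.8°, φ = 27.4°, δ = 18.1°, β = 18.5°: K_a = 0.5679.

0.568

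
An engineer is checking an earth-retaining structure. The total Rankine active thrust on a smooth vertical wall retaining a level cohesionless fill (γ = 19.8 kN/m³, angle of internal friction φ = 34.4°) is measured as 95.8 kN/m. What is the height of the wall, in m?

5.90 m

K_a = 0.2780. P_a = ½ K_a γ H² ⇒ H = √(2P_a/(K_a γ)).
H = √(2×95.8/(0.2780×19.8)) = 5.900 m.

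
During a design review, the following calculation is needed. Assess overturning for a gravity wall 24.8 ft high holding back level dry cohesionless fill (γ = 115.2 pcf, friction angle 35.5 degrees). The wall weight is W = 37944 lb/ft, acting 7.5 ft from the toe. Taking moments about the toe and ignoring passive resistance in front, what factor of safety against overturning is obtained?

3.66

K_a = tan²(45° − 35.5°/2) = 0.2653.
P_a = ½K_aγH² = 0.5×0.2653×115.2×24.8² = 9397 lb/ft, acting at H/3 = 8.267 ft above the base.
Overturning moment M_o = P_a × H/3 = 9397 × 8.267 = 77680.
Resisting moment M_r = W × 7.5 = 37944 × 7.5 = 284600.
FS_overturning = M_r/M_o = 284600/77680 = 3.663.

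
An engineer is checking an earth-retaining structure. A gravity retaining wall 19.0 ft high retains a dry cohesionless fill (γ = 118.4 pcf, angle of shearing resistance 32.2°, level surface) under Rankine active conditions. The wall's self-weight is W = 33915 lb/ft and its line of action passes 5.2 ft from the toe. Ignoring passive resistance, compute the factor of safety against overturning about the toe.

4.28

K_a = tan²(45° − 32.2°/2) = 0.3047.
P_a = ½K_aγH² = 0.5×0.3047×118.4×19.0² = 6513 lb/ft, acting at H/3 = 6.333 ft above the base.
Overturning moment M_o = P_a × H/3 = 6513 × 6.333 = 41250.
Resisting moment M_r = W × 5.2 = 33915 × 5.2 = 176400.
FS_overturning = M_r/M_o = 176400/41250 = 4.276.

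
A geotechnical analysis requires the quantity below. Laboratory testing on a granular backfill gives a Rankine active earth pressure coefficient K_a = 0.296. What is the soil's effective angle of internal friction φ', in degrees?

32.9°

K_a = tan²(45° − φ/2) ⇒ 45° − φ/2 = arctan(√0.296) = 28.55°.
φ = 2(45° − 28.55°) = 32.90°.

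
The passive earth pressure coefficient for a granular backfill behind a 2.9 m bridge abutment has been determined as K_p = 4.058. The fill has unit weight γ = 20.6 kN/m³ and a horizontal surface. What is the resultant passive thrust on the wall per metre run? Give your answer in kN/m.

P = ½ K_p γ H² = 0.5 × 4.058 × 20.6 × 2.9² = 351.5 kN/m.

352 kN/m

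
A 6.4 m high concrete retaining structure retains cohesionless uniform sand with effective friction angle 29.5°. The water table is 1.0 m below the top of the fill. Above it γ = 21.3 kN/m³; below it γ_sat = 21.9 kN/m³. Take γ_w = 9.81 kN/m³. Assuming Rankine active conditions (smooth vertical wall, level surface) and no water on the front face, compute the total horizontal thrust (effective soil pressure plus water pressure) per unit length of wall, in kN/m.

246 kN/m

K_a = tan²(45° − φ/2) = 0.3401.
γ' = 21.9 − 9.81 = 12.09 kN/m³. Depth below WT = 5.4 m.
σ'_h at WT = K_a γ d_w = 7.244 kPa; at base = 7.244 + K_a γ' × 5.4 = 29.45 kPa.
P₁ (0–1.0 m) = ½×7.244×1.0 = 3.622. P₂ (1.0–6.4 m) = ½(7.244+29.45)×5.4 = 99.07.
P_w = ½ γ_w h₂² = 0.5×9.81×5.4² = 143.0. Total = 3.622+99.07+143.0 = 245.7 kN/m.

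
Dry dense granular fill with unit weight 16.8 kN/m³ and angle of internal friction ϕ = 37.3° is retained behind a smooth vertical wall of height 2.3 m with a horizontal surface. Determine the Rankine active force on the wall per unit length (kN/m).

K_a = tan²(45° − φ/2) = 0.2453.
P_a = ½ K_a γ H² = 0.5 × 0.2453 × 16.8 × 2.3² = 10.90 kN/m.

10.9 kN/m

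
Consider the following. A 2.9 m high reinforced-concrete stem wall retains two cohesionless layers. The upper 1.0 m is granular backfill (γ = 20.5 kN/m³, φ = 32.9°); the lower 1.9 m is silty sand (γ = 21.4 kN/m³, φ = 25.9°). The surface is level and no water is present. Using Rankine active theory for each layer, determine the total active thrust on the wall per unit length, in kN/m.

K_a1 = tan²(45°−32.9°/2) = 0.2960; K_a2 = tan²(45°−25.9°/2) = 0.3920.
Layer 1: σ at base = K_a1 γ₁ h₁ = 6.069 kPa; P₁ = ½×6.069×1.0 = 3.034.
Layer 2: σ_v at top = γ₁h₁ = 20.50; σ_h top = K_a2×20.50 = 8.036; σ_h base = K_a2×(20.50+21.4×1.9) = 23.97.
P₂ = ½(8.036+23.97)×1.9 = 30.41. Total P_a = 3.034+30.41 = 33.44 kN/m.

33.4 kN/m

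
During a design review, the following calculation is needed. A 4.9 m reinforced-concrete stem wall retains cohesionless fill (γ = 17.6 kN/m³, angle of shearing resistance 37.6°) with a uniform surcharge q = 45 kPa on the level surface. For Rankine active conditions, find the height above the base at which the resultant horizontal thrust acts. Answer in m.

2.05 m

K_a = 0.2421.
Triangular part P₁ = ½K_aγH² = 51.16 at H/3 = 1.633 m; rectangular part P₂ = K_a q H = 53.39 at H/2 = 2.450 m.
ȳ = (P₁·1.633 + P₂·2.450)/(P₁+P₂) = 2.050 m.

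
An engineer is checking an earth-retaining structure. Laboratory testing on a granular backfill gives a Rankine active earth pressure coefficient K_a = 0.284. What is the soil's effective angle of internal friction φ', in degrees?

K_a = tan²(45° − φ/2) ⇒ 45° − φ/2 = arctan(√0.284) = 28.05°.
φ = 2(45° − 28.05°) = 33.89°.

33.9°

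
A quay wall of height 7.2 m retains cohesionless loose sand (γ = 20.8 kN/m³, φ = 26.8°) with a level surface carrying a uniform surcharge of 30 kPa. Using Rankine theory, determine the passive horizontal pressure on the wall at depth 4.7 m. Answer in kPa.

338 kPa

K_p = (1 + sin φ)/(1 − sin φ) = 2.642.
σ_v = γz + q = 20.8 × 4.7 + 30 = 127.8 kPa.
σ_h = K_p σ_v = 2.642 × 127.8 = 337.6 kPa.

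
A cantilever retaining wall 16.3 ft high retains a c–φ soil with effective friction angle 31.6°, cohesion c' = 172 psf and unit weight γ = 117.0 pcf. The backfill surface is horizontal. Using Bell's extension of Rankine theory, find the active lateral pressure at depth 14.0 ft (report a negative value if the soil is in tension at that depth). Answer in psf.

319 psf

K_a = (1 − sin φ)/(1 + sin φ) = 0.3123.
σ_a = K_a γ z − 2c√K_a = 0.3123×117.0×14.0 − 2×172×0.5589 = 319.4 psf.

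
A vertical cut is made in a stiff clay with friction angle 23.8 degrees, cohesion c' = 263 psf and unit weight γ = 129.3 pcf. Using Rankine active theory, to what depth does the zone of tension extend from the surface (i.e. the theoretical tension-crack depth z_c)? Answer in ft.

K_a = tan²(45° − 23.8°/2) = 0.4250; √K_a = 0.6519.
The active pressure is zero where K_a γ z = 2c√K_a, so z_c = 2c/(γ√K_a) = 2×263/(129.3×0.6519) = 6.240 ft.

6.24 ft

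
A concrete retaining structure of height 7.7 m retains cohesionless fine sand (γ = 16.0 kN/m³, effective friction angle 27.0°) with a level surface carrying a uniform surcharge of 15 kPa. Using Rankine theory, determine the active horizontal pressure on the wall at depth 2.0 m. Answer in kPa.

K_a = (1 − sin φ)/(1 + sin φ) = 0.3755.
σ_v = γz + q = 16.0 × 2.0 + 15 = 47.00 kPa.
σ_h = K_a σ_v = 0.3755 × 47.00 = 17.65 kPa.

17.6 kPa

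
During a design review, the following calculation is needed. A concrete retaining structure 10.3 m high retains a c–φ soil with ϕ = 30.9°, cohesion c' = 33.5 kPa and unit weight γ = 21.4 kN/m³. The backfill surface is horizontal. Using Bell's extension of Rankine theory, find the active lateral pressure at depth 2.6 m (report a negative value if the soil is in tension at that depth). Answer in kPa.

-20.1 kPa

K_a = (1 − sin φ)/(1 + sin φ) = 0.3214.
σ_a = K_a γ z − 2c√K_a = 0.3214×21.4×2.6 − 2×33.5×0.5669 = -20.10 kPa.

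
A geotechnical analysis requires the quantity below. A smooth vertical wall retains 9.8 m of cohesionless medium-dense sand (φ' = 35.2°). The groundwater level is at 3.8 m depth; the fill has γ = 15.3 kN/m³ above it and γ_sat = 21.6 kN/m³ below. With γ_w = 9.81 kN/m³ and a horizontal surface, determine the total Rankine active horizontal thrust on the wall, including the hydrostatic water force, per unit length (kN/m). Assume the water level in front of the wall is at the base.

K_a = tan²(45° − φ/2) = 0.2687.
γ' = 21.6 − 9.81 = 11.79 kN/m³. Depth below WT = 6.0 m.
σ'_h at WT = K_a γ d_w = 15.62 kPa; at base = 15.62 + K_a γ' × 6.0 = 34.63 kPa.
P₁ (0–3.8 m) = ½×15.62×3.8 = 29.68. P₂ (3.8–9.8 m) = ½(15.62+34.63)×6.0 = 150.7.
P_w = ½ γ_w h₂² = 0.5×9.81×6.0² = 176.6. Total = 29.68+150.7+176.6 = 357.0 kN/m.

357 kN/m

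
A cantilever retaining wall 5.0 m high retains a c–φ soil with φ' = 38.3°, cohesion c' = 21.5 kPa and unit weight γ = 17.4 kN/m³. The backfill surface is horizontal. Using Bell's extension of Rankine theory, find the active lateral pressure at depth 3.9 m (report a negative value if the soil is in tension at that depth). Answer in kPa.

K_a = (1 − sin φ)/(1 + sin φ) = 0.2347.
σ_a = K_a γ z − 2c√K_a = 0.2347×17.4×3.9 − 2×21.5×0.4845 = -4.904 kPa.

-4.90 kPa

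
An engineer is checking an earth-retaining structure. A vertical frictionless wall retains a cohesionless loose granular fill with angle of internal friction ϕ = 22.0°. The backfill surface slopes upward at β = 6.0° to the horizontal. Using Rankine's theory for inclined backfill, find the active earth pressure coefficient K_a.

K_a = cos β · (cos β − √(cos²β − cos²φ)) / (cos β + √(cos²β − cos²φ)).
cos β = 0.9945, cos φ = 0.9272, √(cos²β − cos²φ) = 0.3597.
K_a = 0.9945 × (0.9945 − 0.3597)/(0.9945 + 0.3597) = 0.4662.

0.466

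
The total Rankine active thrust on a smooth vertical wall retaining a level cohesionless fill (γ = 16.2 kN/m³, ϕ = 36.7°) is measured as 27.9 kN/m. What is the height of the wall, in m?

3.70 m

K_a = 0.2519. P_a = ½ K_a γ H² ⇒ H = √(2P_a/(K_a γ)).
H = √(2×27.9/(0.2519×16.2)) = 3.698 m.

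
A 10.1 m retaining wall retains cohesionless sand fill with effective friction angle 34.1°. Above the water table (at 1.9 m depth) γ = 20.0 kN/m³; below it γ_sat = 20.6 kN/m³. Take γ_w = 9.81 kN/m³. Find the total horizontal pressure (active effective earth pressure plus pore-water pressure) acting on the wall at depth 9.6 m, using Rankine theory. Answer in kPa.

110 kPa

K_a = (1 − sin φ)/(1 + sin φ) = 0.2815.
γ' = 20.6 − 9.81 = 10.79 kN/m³.
Effective vertical stress at 9.6 m: σ'_v = 20.0×1.9 + 10.79×7.70 = 121.1 kPa.
σ'_h = K_a σ'_v = 0.2815 × 121.1 = 34.09 kPa; u = γ_w × 7.70 = 75.54 kPa.
Total σ_h = 34.09 + 75.54 = 109.6 kPa.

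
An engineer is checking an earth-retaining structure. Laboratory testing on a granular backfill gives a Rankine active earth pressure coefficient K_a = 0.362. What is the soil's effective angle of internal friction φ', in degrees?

27.9°

K_a = tan²(45° − φ/2) ⇒ 45° − φ/2 = arctan(√0.362) = 31.03°.
φ = 2(45° − 31.03°) = 27.93°.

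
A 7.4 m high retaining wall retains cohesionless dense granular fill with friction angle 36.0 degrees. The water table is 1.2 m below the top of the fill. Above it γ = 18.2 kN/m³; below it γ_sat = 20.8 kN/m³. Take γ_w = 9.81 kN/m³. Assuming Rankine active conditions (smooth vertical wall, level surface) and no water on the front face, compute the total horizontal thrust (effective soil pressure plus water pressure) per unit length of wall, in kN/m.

282 kN/m

K_a = tan²(45° − φ/2) = 0.2596.
γ' = 20.8 − 9.81 = 10.99 kN/m³. Depth below WT = 6.2 m.
σ'_h at WT = K_a γ d_w = 5.670 kPa; at base = 5.670 + K_a γ' × 6.2 = 23.36 kPa.
P₁ (0–1.2 m) = ½×5.670×1.2 = 3.402. P₂ (1.2–7.4 m) = ½(5.670+23.36)×6.2 = 89.99.
P_w = ½ γ_w h₂² = 0.5×9.81×6.2² = 188.5. Total = 3.402+89.99+188.5 = 281.9 kN/m.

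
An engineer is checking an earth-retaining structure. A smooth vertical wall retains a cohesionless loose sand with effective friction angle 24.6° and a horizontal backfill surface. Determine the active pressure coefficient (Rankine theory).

0.412

K_a = (1 − sin φ)/(1 + sin φ) = (1 − sin 24.6°)/(1 + sin 24.6°) = 0.4121.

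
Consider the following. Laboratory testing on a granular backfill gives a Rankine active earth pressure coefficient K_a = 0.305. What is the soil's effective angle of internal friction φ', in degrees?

32.2°

K_a = tan²(45° − φ/2) ⇒ 45° − φ/2 = arctan(√0.305) = 28.91°.
φ = 2(45° − 28.91°) = 32.18°.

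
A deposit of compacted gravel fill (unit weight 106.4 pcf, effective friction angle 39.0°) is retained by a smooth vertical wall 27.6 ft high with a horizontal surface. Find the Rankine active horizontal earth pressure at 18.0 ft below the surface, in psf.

436 psf

K_a = (1 − sin φ)/(1 + sin φ) = 0.2275.
σ_h = K_a γ z = 0.2275 × 106.4 × 18.0 = 435.7 psf.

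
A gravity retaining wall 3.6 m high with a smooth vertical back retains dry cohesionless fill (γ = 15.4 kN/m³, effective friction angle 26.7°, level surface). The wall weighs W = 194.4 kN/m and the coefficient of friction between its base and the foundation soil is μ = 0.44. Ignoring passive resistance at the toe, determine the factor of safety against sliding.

2.26

K_a = tan²(45° − 26.7°/2) = 0.3800.
P_a = ½K_aγH² = 0.5×0.3800×15.4×3.6² = 37.92 kN/m, acting at H/3 = 1.200 m above the base.
FS_sliding = μW / P_a = 0.44×194.4 / 37.92 = 2.256.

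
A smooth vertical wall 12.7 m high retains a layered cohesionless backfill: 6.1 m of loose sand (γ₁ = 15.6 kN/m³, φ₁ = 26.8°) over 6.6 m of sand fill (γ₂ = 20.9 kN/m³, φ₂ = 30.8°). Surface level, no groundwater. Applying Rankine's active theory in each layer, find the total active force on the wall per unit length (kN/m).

459 kN/m

K_a1 = tan²(45°−26.8°/2) = 0.3785; K_a2 = tan²(45°−30.8°/2) = 0.3227.
Layer 1: σ at base = K_a1 γ₁ h₁ = 36.02 kPa; P₁ = ½×36.02×6.1 = 109.8.
Layer 2: σ_v at top = γ₁h₁ = 95.16; σ_h top = K_a2×95.16 = 30.71; σ_h base = K_a2×(95.16+20.9×6.6) = 75.22.
P₂ = ½(30.71+75.22)×6.6 = 349.6. Total P_a = 109.8+349.6 = 459.4 kN/m.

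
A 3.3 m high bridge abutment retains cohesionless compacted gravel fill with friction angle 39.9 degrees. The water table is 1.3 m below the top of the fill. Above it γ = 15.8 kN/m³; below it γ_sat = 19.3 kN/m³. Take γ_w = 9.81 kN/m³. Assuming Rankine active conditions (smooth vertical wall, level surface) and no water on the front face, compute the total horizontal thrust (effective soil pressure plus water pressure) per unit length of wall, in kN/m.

35.7 kN/m

K_a = tan²(45° − φ/2) = 0.2184.
γ' = 19.3 − 9.81 = 9.490 kN/m³. Depth below WT = 2.0 m.
σ'_h at WT = K_a γ d_w = 4.487 kPa; at base = 4.487 + K_a γ' × 2.0 = 8.633 kPa.
P₁ (0–1.3 m) = ½×4.487×1.3 = 2.916. P₂ (1.3–3.3 m) = ½(4.487+8.633)×2.0 = 13.12.
P_w = ½ γ_w h₂² = 0.5×9.81×2.0² = 19.62. Total = 2.916+13.12+19.62 = 35.66 kN/m.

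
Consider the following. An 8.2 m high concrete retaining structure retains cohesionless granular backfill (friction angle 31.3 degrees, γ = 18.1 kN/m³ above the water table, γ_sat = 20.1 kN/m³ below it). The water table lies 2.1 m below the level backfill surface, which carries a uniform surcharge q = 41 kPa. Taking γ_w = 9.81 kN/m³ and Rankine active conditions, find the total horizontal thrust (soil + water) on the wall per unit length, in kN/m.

K_a = tan²(45° − φ/2) = 0.3162.
γ' = 20.1 − 9.81 = 10.29 kN/m³. h₂ = H − d_w = 6.1 m.
σ'_h: at surface K_a·q = 12.96; at WT K_a(q+γd_w) = 24.98; at base K_a(q+γd_w+γ'h₂) = 44.83 kPa.
P₁ = ½(12.96+24.98)×2.1 = 39.85; P₂ = ½(24.98+44.83)×6.1 = 212.9; P_w = ½γ_w h₂² = 182.5.
Total = 39.85+212.9+182.5 = 435.3 kN/m.

435 kN/m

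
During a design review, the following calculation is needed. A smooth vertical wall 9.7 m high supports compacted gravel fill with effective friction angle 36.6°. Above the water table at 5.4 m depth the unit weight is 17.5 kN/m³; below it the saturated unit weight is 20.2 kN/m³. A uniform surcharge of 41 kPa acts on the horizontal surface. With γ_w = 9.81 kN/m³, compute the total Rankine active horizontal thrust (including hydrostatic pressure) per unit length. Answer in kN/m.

K_a = tan²(45° − φ/2) = 0.2530.
γ' = 20.2 − 9.81 = 10.39 kN/m³. h₂ = H − d_w = 4.3 m.
σ'_h: at surface K_a·q = 10.37; at WT K_a(q+γd_w) = 34.28; at base K_a(q+γd_w+γ'h₂) = 45.58 kPa.
P₁ = ½(10.37+34.28)×5.4 = 120.5; P₂ = ½(34.28+45.58)×4.3 = 171.7; P_w = ½γ_w h₂² = 90.69.
Total = 120.5+171.7+90.69 = 382.9 kN/m.

383 kN/m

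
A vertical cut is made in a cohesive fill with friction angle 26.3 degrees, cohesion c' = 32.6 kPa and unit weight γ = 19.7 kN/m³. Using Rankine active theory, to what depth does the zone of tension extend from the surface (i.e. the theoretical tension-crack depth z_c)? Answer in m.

K_a = tan²(45° − 26.3°/2) = 0.3859; √K_a = 0.6212.
The active pressure is zero where K_a γ z = 2c√K_a, so z_c = 2c/(γ√K_a) = 2×32.6/(19.7×0.6212) = 5.328 m.

5.33 m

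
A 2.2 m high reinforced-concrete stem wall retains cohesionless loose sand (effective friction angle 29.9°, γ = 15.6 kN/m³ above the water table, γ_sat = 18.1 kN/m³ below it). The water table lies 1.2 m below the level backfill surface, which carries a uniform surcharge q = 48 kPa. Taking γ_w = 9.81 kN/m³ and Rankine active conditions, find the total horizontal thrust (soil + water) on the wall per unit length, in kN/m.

K_a = tan²(45° − φ/2) = 0.3347.
γ' = 18.1 − 9.81 = 8.290 kN/m³. h₂ = H − d_w = 1.0 m.
σ'_h: at surface K_a·q = 16.06; at WT K_a(q+γd_w) = 22.33; at base K_a(q+γd_w+γ'h₂) = 25.10 kPa.
P₁ = ½(16.06+22.33)×1.2 = 23.04; P₂ = ½(22.33+25.10)×1.0 = 23.72; P_w = ½γ_w h₂² = 4.905.
Total = 23.04+23.72+4.905 = 51.66 kN/m.

51.7 kN/m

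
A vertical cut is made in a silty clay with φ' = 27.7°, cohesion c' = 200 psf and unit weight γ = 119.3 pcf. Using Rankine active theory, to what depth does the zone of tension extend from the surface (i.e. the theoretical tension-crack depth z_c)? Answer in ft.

K_a = tan²(45° − 27.7°/2) = 0.3653; √K_a = 0.6044.
The active pressure is zero where K_a γ z = 2c√K_a, so z_c = 2c/(γ√K_a) = 2×200/(119.3×0.6044) = 5.547 ft.

5.55 ft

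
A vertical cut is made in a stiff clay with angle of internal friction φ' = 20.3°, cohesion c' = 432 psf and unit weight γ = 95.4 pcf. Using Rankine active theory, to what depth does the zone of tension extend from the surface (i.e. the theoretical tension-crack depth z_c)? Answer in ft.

K_a = tan²(45° − 20.3°/2) = 0.4849; √K_a = 0.6963.
The active pressure is zero where K_a γ z = 2c√K_a, so z_c = 2c/(γ√K_a) = 2×432/(95.4×0.6963) = 13.01 ft.

13.0 ft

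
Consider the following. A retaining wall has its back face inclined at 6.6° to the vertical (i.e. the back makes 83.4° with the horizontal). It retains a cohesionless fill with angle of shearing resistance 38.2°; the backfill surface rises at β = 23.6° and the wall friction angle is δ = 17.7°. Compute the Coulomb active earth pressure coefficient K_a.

0.364

K_a = sin²(α+φ) / [sin²α · sin(α−δ) · (1 + √{sin(φ+δ)sin(φ−β) / (sin(α−δ)sin(α+β))})²].
With α = 83.4°, φ = 38.2°, δ = 17.7°, β = 23.6°: K_a = 0.3636.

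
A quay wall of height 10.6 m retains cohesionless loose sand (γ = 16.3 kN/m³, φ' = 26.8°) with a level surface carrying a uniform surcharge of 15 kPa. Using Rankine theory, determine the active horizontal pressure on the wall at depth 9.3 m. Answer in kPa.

K_a = (1 − sin φ)/(1 + sin φ) = 0.3785.
σ_v = γz + q = 16.3 × 9.3 + 15 = 166.6 kPa.
σ_h = K_a σ_v = 0.3785 × 166.6 = 63.05 kPa.

63.1 kPa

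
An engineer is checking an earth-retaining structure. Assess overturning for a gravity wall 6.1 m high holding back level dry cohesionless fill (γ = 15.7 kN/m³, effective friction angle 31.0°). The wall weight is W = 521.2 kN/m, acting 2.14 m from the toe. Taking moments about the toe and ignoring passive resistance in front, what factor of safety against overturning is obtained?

5.87

K_a = tan²(45° − 31.0°/2) = 0.3201.
P_a = ½K_aγH² = 0.5×0.3201×15.7×6.1² = 93.50 kN/m, acting at H/3 = 2.033 m above the base.
Overturning moment M_o = P_a × H/3 = 93.50 × 2.033 = 190.1.
Resisting moment M_r = W × 2.14 = 521.2 × 2.14 = 1115.
FS_overturning = M_r/M_o = 1115/190.1 = 5.867.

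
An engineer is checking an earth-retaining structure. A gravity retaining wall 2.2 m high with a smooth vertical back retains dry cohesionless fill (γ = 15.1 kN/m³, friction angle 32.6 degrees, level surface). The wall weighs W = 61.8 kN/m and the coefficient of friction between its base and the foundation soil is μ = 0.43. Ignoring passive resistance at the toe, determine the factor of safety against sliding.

2.43

K_a = tan²(45° − 32.6°/2) = 0.2997.
P_a = ½K_aγH² = 0.5×0.2997×15.1×2.2² = 10.95 kN/m, acting at H/3 = 0.7333 m above the base.
FS_sliding = μW / P_a = 0.43×61.8 / 10.95 = 2.426.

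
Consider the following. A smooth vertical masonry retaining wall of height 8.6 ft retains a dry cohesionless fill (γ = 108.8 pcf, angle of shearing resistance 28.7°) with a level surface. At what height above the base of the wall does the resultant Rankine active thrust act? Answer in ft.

2.87 ft

K_a = 0.3511.
The pressure distribution is triangular, so the resultant acts at H/3 above the base = 8.6/3 = 2.867 ft.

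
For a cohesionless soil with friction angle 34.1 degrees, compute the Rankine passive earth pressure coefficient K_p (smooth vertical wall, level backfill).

3.55

K_p = (1 + sin φ)/(1 − sin φ) = tan²(45° + 34.1°/2) = 3.552.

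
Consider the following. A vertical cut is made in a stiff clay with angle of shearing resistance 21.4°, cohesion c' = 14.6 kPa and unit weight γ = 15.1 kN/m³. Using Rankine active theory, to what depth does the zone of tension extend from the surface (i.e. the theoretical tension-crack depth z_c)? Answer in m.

K_a = tan²(45° − 21.4°/2) = 0.4653; √K_a = 0.6822.
The active pressure is zero where K_a γ z = 2c√K_a, so z_c = 2c/(γ√K_a) = 2×14.6/(15.1×0.6822) = 2.835 m.

2.83 m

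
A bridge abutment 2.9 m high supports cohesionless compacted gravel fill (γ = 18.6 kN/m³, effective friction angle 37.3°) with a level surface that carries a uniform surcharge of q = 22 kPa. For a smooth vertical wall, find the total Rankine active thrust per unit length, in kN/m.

34.8 kN/m

K_a = tan²(45° − φ/2) = 0.2453.
Soil triangle: ½ K_a γ H² = 0.5×0.2453×18.6×2.9² = 19.19 kN/m.
Surcharge rectangle: K_a q H = 0.2453×22×2.9 = 15.65 kN/m.
Total = 19.19 + 15.65 = 34.84 kN/m.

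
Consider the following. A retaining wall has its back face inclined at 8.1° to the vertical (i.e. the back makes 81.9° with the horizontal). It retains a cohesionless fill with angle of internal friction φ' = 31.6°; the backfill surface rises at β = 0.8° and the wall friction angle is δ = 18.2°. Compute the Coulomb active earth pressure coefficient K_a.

0.346

K_a = sin²(α+φ) / [sin²α · sin(α−δ) · (1 + √{sin(φ+δ)sin(φ−β) / (sin(α−δ)sin(α+β))})²].
With α = 81.9°, φ = 31.6°, δ = 18.2°, β = 0.8°: K_a = 0.3460.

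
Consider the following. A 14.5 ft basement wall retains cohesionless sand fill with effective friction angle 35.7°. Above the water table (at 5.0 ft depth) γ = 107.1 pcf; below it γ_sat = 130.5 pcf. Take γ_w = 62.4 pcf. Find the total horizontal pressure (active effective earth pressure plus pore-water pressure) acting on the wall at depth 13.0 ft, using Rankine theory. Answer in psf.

783 psf

K_a = (1 − sin φ)/(1 + sin φ) = 0.2630.
γ' = 130.5 − 62.4 = 68.10 pcf.
Effective vertical stress at 13.0 ft: σ'_v = 107.1×5.0 + 68.10×8.00 = 1080 psf.
σ'_h = K_a σ'_v = 0.2630 × 1080 = 284.1 psf; u = γ_w × 8.00 = 499.2 psf.
Total σ_h = 284.1 + 499.2 = 783.3 psf.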